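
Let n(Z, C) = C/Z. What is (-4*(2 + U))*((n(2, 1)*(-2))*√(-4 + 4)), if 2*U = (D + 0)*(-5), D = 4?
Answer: 0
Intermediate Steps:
U = -10 (U = ((4 + 0)*(-5))/2 = (4*(-5))/2 = (½)*(-20) = -10)
(-4*(2 + U))*((n(2, 1)*(-2))*√(-4 + 4)) = (-4*(2 - 10))*(((1/2)*(-2))*√(-4 + 4)) = (-4*(-8))*(((1*(½))*(-2))*√0) = 32*(((½)*(-2))*0) = 32*(-1*0) = 32*0 = 0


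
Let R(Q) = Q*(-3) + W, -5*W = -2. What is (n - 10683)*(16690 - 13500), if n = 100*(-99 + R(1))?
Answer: -66489170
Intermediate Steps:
W = ⅖ (W = -⅕*(-2) = ⅖ ≈ 0.40000)
R(Q) = ⅖ - 3*Q (R(Q) = Q*(-3) + ⅖ = -3*Q + ⅖ = ⅖ - 3*Q)
n = -10160 (n = 100*(-99 + (⅖ - 3*1)) = 100*(-99 + (⅖ - 3)) = 100*(-99 - 13/5) = 100*(-508/5) = -10160)
(n - 10683)*(16690 - 13500) = (-10160 - 10683)*(16690 - 13500) = -20843*3190 = -66489170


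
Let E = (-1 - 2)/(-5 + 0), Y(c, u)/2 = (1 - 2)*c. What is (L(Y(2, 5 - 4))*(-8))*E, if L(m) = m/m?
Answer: -24/5 ≈ -4.8000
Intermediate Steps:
Y(c, u) = -2*c (Y(c, u) = 2*((1 - 2)*c) = 2*(-c) = -2*c)
L(m) = 1
E = 3/5 (E = -3/(-5) = -3*(-1/5) = 3/5 ≈ 0.60000)
(L(Y(2, 5 - 4))*(-8))*E = (1*(-8))*(3/5) = -8*3/5 = -24/5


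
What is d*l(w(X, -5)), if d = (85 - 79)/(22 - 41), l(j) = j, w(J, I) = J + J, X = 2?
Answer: -24/19 ≈ -1.2632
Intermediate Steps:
w(J, I) = 2*J
d = -6/19 (d = 6/(-19) = 6*(-1/19) = -6/19 ≈ -0.31579)
d*l(w(X, -5)) = -12*2/19 = -6/19*4 = -24/19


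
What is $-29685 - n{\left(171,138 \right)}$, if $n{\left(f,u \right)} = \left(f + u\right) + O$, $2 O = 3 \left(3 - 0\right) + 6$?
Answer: $- \frac{60003}{2} \approx -30002.0$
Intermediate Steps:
$O = \frac{15}{2}$ ($O = \frac{3 \left(3 - 0\right) + 6}{2} = \frac{3 \left(3 + 0\right) + 6}{2} = \frac{3 \cdot 3 + 6}{2} = \frac{9 + 6}{2} = \frac{1}{2} \cdot 15 = \frac{15}{2} \approx 7.5$)
$n{\left(f,u \right)} = \frac{15}{2} + f + u$ ($n{\left(f,u \right)} = \left(f + u\right) + \frac{15}{2} = \frac{15}{2} + f + u$)
$-29685 - n{\left(171,138 \right)} = -29685 - \left(\frac{15}{2} + 171 + 138\right) = -29685 - \frac{633}{2} = - \frac{60003}{2}$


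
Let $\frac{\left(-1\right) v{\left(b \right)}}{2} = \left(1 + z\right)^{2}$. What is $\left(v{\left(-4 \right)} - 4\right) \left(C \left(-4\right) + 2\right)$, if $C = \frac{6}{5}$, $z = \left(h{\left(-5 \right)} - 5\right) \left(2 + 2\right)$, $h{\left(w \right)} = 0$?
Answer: $\frac{10164}{5} \approx 2032.8$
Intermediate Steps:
$z = -20$ ($z = \left(0 - 5\right) \left(2 + 2\right) = \left(-5\right) 4 = -20$)
$C = \frac{6}{5}$ ($C = 6 \cdot \frac{1}{5} = \frac{6}{5} \approx 1.2$)
$v{\left(b \right)} = -722$ ($v{\left(b \right)} = - 2 \left(1 - 20\right)^{2} = - 2 \left(-19\right)^{2} = \left(-2\right) 361 = -722$)
$\left(v{\left(-4 \right)} - 4\right) \left(C \left(-4\right) + 2\right) = \left(-722 - 4\right) \left(\frac{6}{5} \left(-4\right) + 2\right) = - 726 \left(- \frac{24}{5} + 2\right) = \left(-726\right) \left(- \frac{14}{5}\right) = \frac{10164}{5}$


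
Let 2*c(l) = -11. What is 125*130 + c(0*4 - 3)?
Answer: 32489/2 ≈ 16245.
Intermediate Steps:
c(l) = -11/2 (c(l) = (½)*(-11) = -11/2)
125*130 + c(0*4 - 3) = 125*130 - 11/2 = 16250 - 11/2 = 32489/2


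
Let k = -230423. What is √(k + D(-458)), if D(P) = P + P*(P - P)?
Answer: I*√230881 ≈ 480.5*I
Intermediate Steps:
D(P) = P (D(P) = P + P*0 = P + 0 = P)
√(k + D(-458)) = √(-230423 - 458) = √(-230881) = I*√230881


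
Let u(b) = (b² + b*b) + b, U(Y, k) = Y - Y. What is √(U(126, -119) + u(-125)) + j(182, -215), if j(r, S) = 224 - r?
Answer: 42 + 5*√1245 ≈ 218.42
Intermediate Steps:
U(Y, k) = 0
u(b) = b + 2*b² (u(b) = (b² + b²) + b = 2*b² + b = b + 2*b²)
√(U(126, -119) + u(-125)) + j(182, -215) = √(0 - 125*(1 + 2*(-125))) + (224 - 1*182) = √(0 - 125*(1 - 250)) + (224 - 182) = √(0 - 125*(-249)) + 42 = √(0 + 31125) + 42 = √31125 + 42 = 5*√1245 + 42 = 42 + 5*√1245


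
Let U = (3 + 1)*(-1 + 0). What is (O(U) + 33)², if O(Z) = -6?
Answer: 729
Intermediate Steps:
U = -4 (U = 4*(-1) = -4)
(O(U) + 33)² = (-6 + 33)² = 27² = 729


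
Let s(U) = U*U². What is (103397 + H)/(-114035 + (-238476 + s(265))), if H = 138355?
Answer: 120876/9128557 ≈ 0.013242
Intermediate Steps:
s(U) = U³
(103397 + H)/(-114035 + (-238476 + s(265))) = (103397 + 138355)/(-114035 + (-238476 + 265³)) = 241752/(-114035 + (-238476 + 18609625)) = 241752/(-114035 + 18371149) = 241752/18257114 = 241752*(1/18257114) = 120876/9128557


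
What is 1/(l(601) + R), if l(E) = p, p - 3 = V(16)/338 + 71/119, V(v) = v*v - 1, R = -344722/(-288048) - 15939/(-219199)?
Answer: 37347211546008/209911616017301 ≈ 0.17792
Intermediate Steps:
R = 40076957375/31569916776 (R = -344722*(-1/288048) - 15939*(-1/219199) = 172361/144024 + 15939/219199 = 40076957375/31569916776 ≈ 1.2695)
V(v) = -1 + v² (V(v) = v² - 1 = -1 + v²)
p = 175009/40222 (p = 3 + ((-1 + 16²)/338 + 71/119) = 3 + ((-1 + 256)*(1/338) + 71*(1/119)) = 3 + (255*(1/338) + 71/119) = 3 + (255/338 + 71/119) = 3 + 54343/40222 = 175009/40222 ≈ 4.3511)
l(E) = 175009/40222
1/(l(601) + R) = 1/(175009/40222 + 40076957375/31569916776) = 1/(209911616017301/37347211546008) = 37347211546008/209911616017301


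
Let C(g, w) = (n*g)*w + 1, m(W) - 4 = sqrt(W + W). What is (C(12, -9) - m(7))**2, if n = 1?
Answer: (111 + sqrt(14))**2 ≈ 13166.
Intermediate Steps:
m(W) = 4 + sqrt(2)*sqrt(W) (m(W) = 4 + sqrt(W + W) = 4 + sqrt(2*W) = 4 + sqrt(2)*sqrt(W))
C(g, w) = 1 + g*w (C(g, w) = (1*g)*w + 1 = g*w + 1 = 1 + g*w)
(C(12, -9) - m(7))**2 = ((1 + 12*(-9)) - (4 + sqrt(2)*sqrt(7)))**2 = ((1 - 108) - (4 + sqrt(14)))**2 = (-107 + (-4 - sqrt(14)))**2 = (-111 - sqrt(14))**2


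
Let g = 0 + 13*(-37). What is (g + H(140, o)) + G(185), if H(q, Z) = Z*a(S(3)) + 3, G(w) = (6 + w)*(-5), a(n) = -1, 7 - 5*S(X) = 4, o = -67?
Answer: -1366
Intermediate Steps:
S(X) = ⅗ (S(X) = 7/5 - ⅕*4 = 7/5 - ⅘ = ⅗)
G(w) = -30 - 5*w
H(q, Z) = 3 - Z (H(q, Z) = Z*(-1) + 3 = -Z + 3 = 3 - Z)
g = -481 (g = 0 - 481 = -481)
(g + H(140, o)) + G(185) = (-481 + (3 - 1*(-67))) + (-30 - 5*185) = (-481 + (3 + 67)) + (-30 - 925) = (-481 + 70) - 955 = -411 - 955 = -1366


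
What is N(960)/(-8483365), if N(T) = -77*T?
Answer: 1344/154243 ≈ 0.0087135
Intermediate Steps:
N(960)/(-8483365) = -77*960/(-8483365) = -73920*(-1/8483365) = 1344/154243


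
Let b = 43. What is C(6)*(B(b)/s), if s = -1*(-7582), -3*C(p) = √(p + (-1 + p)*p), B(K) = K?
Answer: -43/3791 ≈ -0.011343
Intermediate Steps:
C(p) = -√(p + p*(-1 + p))/3 (C(p) = -√(p + (-1 + p)*p)/3 = -√(p + p*(-1 + p))/3)
s = 7582
C(6)*(B(b)/s) = (-√(6²)/3)*(43/7582) = (-√36/3)*(43*(1/7582)) = -⅓*6*(43/7582) = -2*43/7582 = -43/3791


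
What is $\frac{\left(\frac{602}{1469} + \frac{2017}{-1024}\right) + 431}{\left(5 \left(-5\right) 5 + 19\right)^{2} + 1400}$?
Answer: $\frac{645987811}{19007778816} \approx 0.033985$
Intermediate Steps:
$\frac{\left(\frac{602}{1469} + \frac{2017}{-1024}\right) + 431}{\left(5 \left(-5\right) 5 + 19\right)^{2} + 1400} = \frac{\left(602 \cdot \frac{1}{1469} + 2017 \left(- \frac{1}{1024}\right)\right) + 431}{\left(\left(-25\right) 5 + 19\right)^{2} + 1400} = \frac{\left(\frac{602}{1469} - \frac{2017}{1024}\right) + 431}{\left(-125 + 19\right)^{2} + 1400} = \frac{- \frac{2346525}{1504256} + 431}{\left(-106\right)^{2} + 1400} = \frac{645987811}{1504256 \left(11236 + 1400\right)} = \frac{645987811}{1504256 \cdot 12636} = \frac{645987811}{1504256} \cdot \frac{1}{12636} = \frac{645987811}{19007778816}$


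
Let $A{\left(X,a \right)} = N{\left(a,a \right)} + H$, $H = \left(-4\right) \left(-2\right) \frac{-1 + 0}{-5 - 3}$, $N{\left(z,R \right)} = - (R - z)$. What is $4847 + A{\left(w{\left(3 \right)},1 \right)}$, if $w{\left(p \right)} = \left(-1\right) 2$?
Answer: $4848$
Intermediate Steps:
$w{\left(p \right)} = -2$
$N{\left(z,R \right)} = z - R$
$H = 1$ ($H = 8 \left(- \frac{1}{-8}\right) = 8 \left(\left(-1\right) \left(- \frac{1}{8}\right)\right) = 8 \cdot \frac{1}{8} = 1$)
$A{\left(X,a \right)} = 1$ ($A{\left(X,a \right)} = \left(a - a\right) + 1 = 0 + 1 = 1$)
$4847 + A{\left(w{\left(3 \right)},1 \right)} = 4847 + 1 = 4848$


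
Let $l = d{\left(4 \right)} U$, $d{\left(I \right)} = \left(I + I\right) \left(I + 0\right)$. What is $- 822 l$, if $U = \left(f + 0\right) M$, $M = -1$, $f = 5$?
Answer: $131520$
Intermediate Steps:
$d{\left(I \right)} = 2 I^{2}$ ($d{\left(I \right)} = 2 I I = 2 I^{2}$)
$U = -5$ ($U = \left(5 + 0\right) \left(-1\right) = 5 \left(-1\right) = -5$)
$l = -160$ ($l = 2 \cdot 4^{2} \left(-5\right) = 2 \cdot 16 \left(-5\right) = 32 \left(-5\right) = -160$)
$- 822 l = \left(-822\right) \left(-160\right) = 131520$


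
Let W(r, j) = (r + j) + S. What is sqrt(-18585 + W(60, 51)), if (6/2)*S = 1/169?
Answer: I*sqrt(28098951)/39 ≈ 135.92*I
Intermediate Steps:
S = 1/507 (S = (1/3)/169 = (1/3)*(1/169) = 1/507 ≈ 0.0019724)
W(r, j) = 1/507 + j + r (W(r, j) = (r + j) + 1/507 = (j + r) + 1/507 = 1/507 + j + r)
sqrt(-18585 + W(60, 51)) = sqrt(-18585 + (1/507 + 51 + 60)) = sqrt(-18585 + 56278/507) = sqrt(-9366317/507) = I*sqrt(28098951)/39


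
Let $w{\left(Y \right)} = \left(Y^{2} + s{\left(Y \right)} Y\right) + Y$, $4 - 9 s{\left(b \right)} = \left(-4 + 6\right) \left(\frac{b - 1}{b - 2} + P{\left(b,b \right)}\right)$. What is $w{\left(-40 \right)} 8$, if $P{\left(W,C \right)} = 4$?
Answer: $\frac{2398720}{189} \approx 12692.0$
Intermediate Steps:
$s{\left(b \right)} = - \frac{4}{9} - \frac{2 \left(-1 + b\right)}{9 \left(-2 + b\right)}$ ($s{\left(b \right)} = \frac{4}{9} - \frac{\left(-4 + 6\right) \left(\frac{b - 1}{b - 2} + 4\right)}{9} = \frac{4}{9} - \frac{2 \left(\frac{-1 + b}{-2 + b} + 4\right)}{9} = \frac{4}{9} - \frac{2 \left(4 + \frac{-1 + b}{-2 + b}\right)}{9} = \frac{4}{9} - \frac{8 + \frac{2 \left(-1 + b\right)}{-2 + b}}{9} = \frac{4}{9} - \left(\frac{8}{9} + \frac{2 \left(-1 + b\right)}{9 \left(-2 + b\right)}\right) = - \frac{4}{9} - \frac{2 \left(-1 + b\right)}{9 \left(-2 + b\right)}$)
$w{\left(Y \right)} = Y + Y^{2} + \frac{2 Y \left(5 - 3 Y\right)}{9 \left(-2 + Y\right)}$ ($w{\left(Y \right)} = \left(Y^{2} + \frac{2 \left(5 - 3 Y\right)}{9 \left(-2 + Y\right)} Y\right) + Y = \left(Y^{2} + \frac{2 Y \left(5 - 3 Y\right)}{9 \left(-2 + Y\right)}\right) + Y = Y + Y^{2} + \frac{2 Y \left(5 - 3 Y\right)}{9 \left(-2 + Y\right)}$)
$w{\left(-40 \right)} 8 = \frac{1}{9} \left(-40\right) \frac{1}{-2 - 40} \left(-8 - -600 + 9 \left(-40\right)^{2}\right) 8 = \frac{1}{9} \left(-40\right) \frac{1}{-42} \left(-8 + 600 + 9 \cdot 1600\right) 8 = \frac{1}{9} \left(-40\right) \left(- \frac{1}{42}\right) \left(-8 + 600 + 14400\right) 8 = \frac{1}{9} \left(-40\right) \left(- \frac{1}{42}\right) 14992 \cdot 8 = \frac{299840}{189} \cdot 8 = \frac{2398720}{189}$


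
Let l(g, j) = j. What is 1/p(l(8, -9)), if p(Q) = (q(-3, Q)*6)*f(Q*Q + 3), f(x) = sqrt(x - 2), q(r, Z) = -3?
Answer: -sqrt(82)/1476 ≈ -0.0061351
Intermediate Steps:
f(x) = sqrt(-2 + x)
p(Q) = -18*sqrt(1 + Q**2) (p(Q) = (-3*6)*sqrt(-2 + (Q*Q + 3)) = -18*sqrt(-2 + (Q**2 + 3)) = -18*sqrt(-2 + (3 + Q**2)) = -18*sqrt(1 + Q**2))
1/p(l(8, -9)) = 1/(-18*sqrt(1 + (-9)**2)) = 1/(-18*sqrt(1 + 81)) = 1/(-18*sqrt(82)) = -sqrt(82)/1476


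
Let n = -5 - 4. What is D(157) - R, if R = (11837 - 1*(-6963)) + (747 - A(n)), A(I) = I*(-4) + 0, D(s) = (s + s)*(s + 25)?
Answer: 37637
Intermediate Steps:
n = -9
D(s) = 2*s*(25 + s) (D(s) = (2*s)*(25 + s) = 2*s*(25 + s))
A(I) = -4*I (A(I) = -4*I + 0 = -4*I)
R = 19511 (R = (11837 - 1*(-6963)) + (747 - (-4)*(-9)) = (11837 + 6963) + (747 - 1*36) = 18800 + (747 - 36) = 18800 + 711 = 19511)
D(157) - R = 2*157*(25 + 157) - 1*19511 = 2*157*182 - 19511 = 57148 - 19511 = 37637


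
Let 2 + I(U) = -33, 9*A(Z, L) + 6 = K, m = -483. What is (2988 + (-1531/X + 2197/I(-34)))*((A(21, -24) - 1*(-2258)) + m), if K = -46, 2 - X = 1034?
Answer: 1683265567243/325080 ≈ 5.1780e+6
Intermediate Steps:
X = -1032 (X = 2 - 1*1034 = 2 - 1034 = -1032)
A(Z, L) = -52/9 (A(Z, L) = -⅔ + (⅑)*(-46) = -⅔ - 46/9 = -52/9)
I(U) = -35 (I(U) = -2 - 33 = -35)
(2988 + (-1531/X + 2197/I(-34)))*((A(21, -24) - 1*(-2258)) + m) = (2988 + (-1531/(-1032) + 2197/(-35)))*((-52/9 - 1*(-2258)) - 483) = (2988 + (-1531*(-1/1032) + 2197*(-1/35)))*((-52/9 + 2258) - 483) = (2988 + (1531/1032 - 2197/35))*(20270/9 - 483) = (2988 - 2213719/36120)*(15923/9) = (105712841/36120)*(15923/9) = 1683265567243/325080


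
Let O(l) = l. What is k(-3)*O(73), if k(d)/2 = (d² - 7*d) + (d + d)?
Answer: 3504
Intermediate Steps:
k(d) = -10*d + 2*d² (k(d) = 2*((d² - 7*d) + (d + d)) = 2*((d² - 7*d) + 2*d) = 2*(d² - 5*d) = -10*d + 2*d²)
k(-3)*O(73) = (2*(-3)*(-5 - 3))*73 = (2*(-3)*(-8))*73 = 48*73 = 3504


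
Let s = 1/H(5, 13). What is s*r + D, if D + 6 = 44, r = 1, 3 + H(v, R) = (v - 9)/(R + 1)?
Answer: 867/23 ≈ 37.696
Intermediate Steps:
H(v, R) = -3 + (-9 + v)/(1 + R) (H(v, R) = -3 + (v - 9)/(R + 1) = -3 + (-9 + v)/(1 + R))
D = 38 (D = -6 + 44 = 38)
s = -7/23 (s = 1/((-12 + 5 - 3*13)/(1 + 13)) = 1/((-12 + 5 - 39)/14) = 1/((1/14)*(-46)) = 1/(-23/7) = -7/23 ≈ -0.30435)
s*r + D = -7/23*1 + 38 = -7/23 + 38 = 867/23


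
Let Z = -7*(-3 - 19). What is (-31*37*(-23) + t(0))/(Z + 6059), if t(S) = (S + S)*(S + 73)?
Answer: 26381/6213 ≈ 4.2461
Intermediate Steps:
Z = 154 (Z = -7*(-22) = 154)
t(S) = 2*S*(73 + S) (t(S) = (2*S)*(73 + S) = 2*S*(73 + S))
(-31*37*(-23) + t(0))/(Z + 6059) = (-31*37*(-23) + 2*0*(73 + 0))/(154 + 6059) = (-1147*(-23) + 2*0*73)/6213 = (26381 + 0)*(1/6213) = 26381*(1/6213) = 26381/6213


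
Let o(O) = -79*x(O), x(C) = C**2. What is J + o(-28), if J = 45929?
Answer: -16007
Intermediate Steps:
o(O) = -79*O**2
J + o(-28) = 45929 - 79*(-28)**2 = 45929 - 79*784 = 45929 - 61936 = -16007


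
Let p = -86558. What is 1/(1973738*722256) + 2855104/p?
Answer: -2035038349498548977/61696123663410912 ≈ -32.985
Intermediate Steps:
1/(1973738*722256) + 2855104/p = 1/(1973738*722256) + 2855104/(-86558) = (1/1973738)*(1/722256) + 2855104*(-1/86558) = 1/1425544112928 - 1427552/43279 = -2035038349498548977/61696123663410912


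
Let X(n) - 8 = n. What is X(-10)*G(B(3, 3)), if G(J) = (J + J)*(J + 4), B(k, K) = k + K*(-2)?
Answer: 12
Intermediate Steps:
X(n) = 8 + n
B(k, K) = k - 2*K
G(J) = 2*J*(4 + J) (G(J) = (2*J)*(4 + J) = 2*J*(4 + J))
X(-10)*G(B(3, 3)) = (8 - 10)*(2*(3 - 2*3)*(4 + (3 - 2*3))) = -4*(3 - 6)*(4 + (3 - 6)) = -4*(-3)*(4 - 3) = -4*(-3) = -2*(-6) = 12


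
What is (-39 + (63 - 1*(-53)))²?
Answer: 5929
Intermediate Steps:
(-39 + (63 - 1*(-53)))² = (-39 + (63 + 53))² = (-39 + 116)² = 77² = 5929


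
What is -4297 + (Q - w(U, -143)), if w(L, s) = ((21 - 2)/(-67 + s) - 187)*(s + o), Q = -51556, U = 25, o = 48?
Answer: -3092317/42 ≈ -73627.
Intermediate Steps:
w(L, s) = (-187 + 19/(-67 + s))*(48 + s) (w(L, s) = ((21 - 2)/(-67 + s) - 187)*(s + 48) = (19/(-67 + s) - 187)*(48 + s) = (-187 + 19/(-67 + s))*(48 + s))
-4297 + (Q - w(U, -143)) = -4297 + (-51556 - (602304 - 187*(-143)**2 + 3572*(-143))/(-67 - 143)) = -4297 + (-51556 - (602304 - 187*20449 - 510796)/(-210)) = -4297 + (-51556 - (-1)*(602304 - 3823963 - 510796)/210) = -4297 + (-51556 - (-1)*(-3732455)/210) = -4297 + (-51556 - 1*746491/42) = -4297 + (-51556 - 746491/42) = -4297 - 2911843/42 = -3092317/42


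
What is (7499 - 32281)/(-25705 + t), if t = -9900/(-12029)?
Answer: 298102678/309195545 ≈ 0.96412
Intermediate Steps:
t = 9900/12029 (t = -9900*(-1/12029) = 9900/12029 ≈ 0.82301)
(7499 - 32281)/(-25705 + t) = (7499 - 32281)/(-25705 + 9900/12029) = -24782/(-309195545/12029) = -24782*(-12029/309195545) = 298102678/309195545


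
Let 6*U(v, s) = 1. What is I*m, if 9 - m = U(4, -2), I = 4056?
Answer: 35828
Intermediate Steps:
U(v, s) = 1/6 (U(v, s) = (1/6)*1 = 1/6)
m = 53/6 (m = 9 - 1*1/6 = 9 - 1/6 = 53/6 ≈ 8.8333)
I*m = 4056*(53/6) = 35828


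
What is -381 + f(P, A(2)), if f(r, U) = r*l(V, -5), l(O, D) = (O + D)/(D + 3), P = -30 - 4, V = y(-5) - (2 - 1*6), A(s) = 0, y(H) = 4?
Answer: -330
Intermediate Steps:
V = 8 (V = 4 - (2 - 1*6) = 4 - (2 - 6) = 4 - 1*(-4) = 4 + 4 = 8)
P = -34
l(O, D) = (D + O)/(3 + D)
f(r, U) = -3*r/2 (f(r, U) = r*((-5 + 8)/(3 - 5)) = r*(3/(-2)) = r*(-1/2*3) = r*(-3/2) = -3*r/2)
-381 + f(P, A(2)) = -381 - 3/2*(-34) = -381 + 51 = -330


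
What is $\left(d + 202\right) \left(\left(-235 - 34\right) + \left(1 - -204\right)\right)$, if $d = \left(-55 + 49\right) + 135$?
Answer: $-21184$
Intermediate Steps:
$d = 129$ ($d = -6 + 135 = 129$)
$\left(d + 202\right) \left(\left(-235 - 34\right) + \left(1 - -204\right)\right) = \left(129 + 202\right) \left(\left(-235 - 34\right) + \left(1 - -204\right)\right) = 331 \left(-269 + \left(1 + 204\right)\right) = 331 \left(-269 + 205\right) = 331 \left(-64\right) = -21184$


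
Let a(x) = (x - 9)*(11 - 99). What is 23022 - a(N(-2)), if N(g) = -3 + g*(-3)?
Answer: 22494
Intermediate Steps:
N(g) = -3 - 3*g
a(x) = 792 - 88*x (a(x) = (-9 + x)*(-88) = 792 - 88*x)
23022 - a(N(-2)) = 23022 - (792 - 88*(-3 - 3*(-2))) = 23022 - (792 - 88*(-3 + 6)) = 23022 - (792 - 88*3) = 23022 - (792 - 264) = 23022 - 1*528 = 23022 - 528 = 22494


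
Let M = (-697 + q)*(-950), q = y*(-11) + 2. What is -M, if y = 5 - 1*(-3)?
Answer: -743850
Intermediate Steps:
y = 8 (y = 5 + 3 = 8)
q = -86 (q = 8*(-11) + 2 = -88 + 2 = -86)
M = 743850 (M = (-697 - 86)*(-950) = -783*(-950) = 743850)
-M = -1*743850 = -743850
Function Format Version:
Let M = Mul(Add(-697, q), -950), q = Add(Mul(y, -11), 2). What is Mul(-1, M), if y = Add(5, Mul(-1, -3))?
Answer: -743850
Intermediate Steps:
y = 8 (y = Add(5, 3) = 8)
q = -86 (q = Add(Mul(8, -11), 2) = Add(-88, 2) = -86)
M = 743850 (M = Mul(Add(-697, -86), -950) = Mul(-783, -950) = 743850)
Mul(-1, M) = Mul(-1, 743850) = -743850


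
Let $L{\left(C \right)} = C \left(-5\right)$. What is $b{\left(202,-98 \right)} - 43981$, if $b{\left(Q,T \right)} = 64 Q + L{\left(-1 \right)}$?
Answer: $-31048$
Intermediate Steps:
$L{\left(C \right)} = - 5 C$
$b{\left(Q,T \right)} = 5 + 64 Q$ ($b{\left(Q,T \right)} = 64 Q - -5 = 64 Q + 5 = 5 + 64 Q$)
$b{\left(202,-98 \right)} - 43981 = \left(5 + 64 \cdot 202\right) - 43981 = \left(5 + 12928\right) - 43981 = 12933 - 43981 = -31048$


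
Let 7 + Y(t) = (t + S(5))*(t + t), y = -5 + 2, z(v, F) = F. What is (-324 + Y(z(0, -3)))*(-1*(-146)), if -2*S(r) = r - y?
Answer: -42194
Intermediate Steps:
y = -3
S(r) = -3/2 - r/2 (S(r) = -(r - 1*(-3))/2 = -(r + 3)/2 = -(3 + r)/2 = -3/2 - r/2)
Y(t) = -7 + 2*t*(-4 + t) (Y(t) = -7 + (t + (-3/2 - ½*5))*(t + t) = -7 + (t + (-3/2 - 5/2))*(2*t) = -7 + (t - 4)*(2*t) = -7 + (-4 + t)*(2*t) = -7 + 2*t*(-4 + t))
(-324 + Y(z(0, -3)))*(-1*(-146)) = (-324 + (-7 - 8*(-3) + 2*(-3)²))*(-1*(-146)) = (-324 + (-7 + 24 + 2*9))*146 = (-324 + (-7 + 24 + 18))*146 = (-324 + 35)*146 = -289*146 = -42194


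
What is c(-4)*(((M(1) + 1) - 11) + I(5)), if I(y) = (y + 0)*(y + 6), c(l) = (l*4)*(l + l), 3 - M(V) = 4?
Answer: 5632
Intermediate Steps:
M(V) = -1 (M(V) = 3 - 1*4 = 3 - 4 = -1)
c(l) = 8*l² (c(l) = (4*l)*(2*l) = 8*l²)
I(y) = y*(6 + y)
c(-4)*(((M(1) + 1) - 11) + I(5)) = (8*(-4)²)*(((-1 + 1) - 11) + 5*(6 + 5)) = (8*16)*((0 - 11) + 5*11) = 128*(-11 + 55) = 128*44 = 5632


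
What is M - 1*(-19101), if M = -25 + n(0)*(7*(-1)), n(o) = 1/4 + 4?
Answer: 76185/4 ≈ 19046.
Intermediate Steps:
n(o) = 17/4 (n(o) = ¼ + 4 = 17/4)
M = -219/4 (M = -25 + 17*(7*(-1))/4 = -25 + (17/4)*(-7) = -25 - 119/4 = -219/4 ≈ -54.750)
M - 1*(-19101) = -219/4 - 1*(-19101) = -219/4 + 19101 = 76185/4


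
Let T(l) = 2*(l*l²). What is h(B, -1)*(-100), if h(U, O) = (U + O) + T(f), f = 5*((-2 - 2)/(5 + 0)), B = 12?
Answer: 11700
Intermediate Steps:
f = -4 (f = 5*(-4/5) = 5*(-4*⅕) = 5*(-⅘) = -4)
T(l) = 2*l³
h(U, O) = -128 + O + U (h(U, O) = (U + O) + 2*(-4)³ = (O + U) + 2*(-64) = (O + U) - 128 = -128 + O + U)
h(B, -1)*(-100) = (-128 - 1 + 12)*(-100) = -117*(-100) = 11700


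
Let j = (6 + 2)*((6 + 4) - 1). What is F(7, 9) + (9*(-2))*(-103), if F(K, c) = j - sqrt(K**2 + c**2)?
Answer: 1926 - sqrt(130) ≈ 1914.6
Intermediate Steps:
j = 72 (j = 8*(10 - 1) = 8*9 = 72)
F(K, c) = 72 - sqrt(K**2 + c**2)
F(7, 9) + (9*(-2))*(-103) = (72 - sqrt(7**2 + 9**2)) + (9*(-2))*(-103) = (72 - sqrt(49 + 81)) - 18*(-103) = (72 - sqrt(130)) + 1854 = 1926 - sqrt(130)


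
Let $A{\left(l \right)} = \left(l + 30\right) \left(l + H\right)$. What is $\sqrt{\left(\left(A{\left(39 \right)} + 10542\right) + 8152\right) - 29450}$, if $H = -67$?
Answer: $4 i \sqrt{793} \approx 112.64 i$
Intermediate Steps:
$A{\left(l \right)} = \left(-67 + l\right) \left(30 + l\right)$ ($A{\left(l \right)} = \left(l + 30\right) \left(l - 67\right) = \left(30 + l\right) \left(-67 + l\right) = \left(-67 + l\right) \left(30 + l\right)$)
$\sqrt{\left(\left(A{\left(39 \right)} + 10542\right) + 8152\right) - 29450} = \sqrt{\left(\left(\left(-2010 + 39^{2} - 1443\right) + 10542\right) + 8152\right) - 29450} = \sqrt{\left(\left(\left(-2010 + 1521 - 1443\right) + 10542\right) + 8152\right) - 29450} = \sqrt{\left(\left(-1932 + 10542\right) + 8152\right) - 29450} = \sqrt{\left(8610 + 8152\right) - 29450} = \sqrt{16762 - 29450} = \sqrt{-12688} = 4 i \sqrt{793}$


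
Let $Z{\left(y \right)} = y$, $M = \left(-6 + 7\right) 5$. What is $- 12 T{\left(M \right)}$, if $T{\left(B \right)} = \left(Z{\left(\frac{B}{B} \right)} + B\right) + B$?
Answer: $-132$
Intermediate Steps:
$M = 5$ ($M = 1 \cdot 5 = 5$)
$T{\left(B \right)} = 1 + 2 B$ ($T{\left(B \right)} = \left(\frac{B}{B} + B\right) + B = \left(1 + B\right) + B = 1 + 2 B$)
$- 12 T{\left(M \right)} = - 12 \left(1 + 2 \cdot 5\right) = - 12 \left(1 + 10\right) = \left(-12\right) 11 = -132$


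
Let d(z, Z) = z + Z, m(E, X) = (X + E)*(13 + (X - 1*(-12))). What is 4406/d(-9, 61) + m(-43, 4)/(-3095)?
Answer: 6847691/80470 ≈ 85.096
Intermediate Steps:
m(E, X) = (25 + X)*(E + X) (m(E, X) = (E + X)*(13 + (X + 12)) = (E + X)*(13 + (12 + X)) = (E + X)*(25 + X) = (25 + X)*(E + X))
d(z, Z) = Z + z
4406/d(-9, 61) + m(-43, 4)/(-3095) = 4406/(61 - 9) + (4² + 25*(-43) + 25*4 - 43*4)/(-3095) = 4406/52 + (16 - 1075 + 100 - 172)*(-1/3095) = 4406*(1/52) - 1131*(-1/3095) = 2203/26 + 1131/3095 = 6847691/80470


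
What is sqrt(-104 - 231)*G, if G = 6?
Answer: 6*I*sqrt(335) ≈ 109.82*I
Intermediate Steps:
sqrt(-104 - 231)*G = sqrt(-104 - 231)*6 = sqrt(-335)*6 = (I*sqrt(335))*6 = 6*I*sqrt(335)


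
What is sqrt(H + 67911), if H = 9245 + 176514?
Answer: sqrt(253670) ≈ 503.66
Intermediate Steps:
H = 185759
sqrt(H + 67911) = sqrt(185759 + 67911) = sqrt(253670)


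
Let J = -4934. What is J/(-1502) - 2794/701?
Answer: -368927/526451 ≈ -0.70078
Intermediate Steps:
J/(-1502) - 2794/701 = -4934/(-1502) - 2794/701 = -4934*(-1/1502) - 2794*1/701 = 2467/751 - 2794/701 = -368927/526451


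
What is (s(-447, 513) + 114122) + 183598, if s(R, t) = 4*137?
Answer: 298268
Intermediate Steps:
s(R, t) = 548
(s(-447, 513) + 114122) + 183598 = (548 + 114122) + 183598 = 114670 + 183598 = 298268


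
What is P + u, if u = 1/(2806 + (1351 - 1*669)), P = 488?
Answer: 1702145/3488 ≈ 488.00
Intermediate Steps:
u = 1/3488 (u = 1/(2806 + (1351 - 669)) = 1/(2806 + 682) = 1/3488 ≈ 0.00028670)
P + u = 488 + 1/3488 = 1702145/3488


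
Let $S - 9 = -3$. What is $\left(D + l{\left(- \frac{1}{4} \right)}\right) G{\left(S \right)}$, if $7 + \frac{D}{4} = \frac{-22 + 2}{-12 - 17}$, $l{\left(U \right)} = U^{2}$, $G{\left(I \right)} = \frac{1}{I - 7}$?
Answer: $\frac{11683}{464} \approx 25.179$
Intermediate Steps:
$S = 6$ ($S = 9 - 3 = 6$)
$G{\left(I \right)} = \frac{1}{-7 + I}$
$D = - \frac{732}{29}$ ($D = -28 + 4 \frac{-22 + 2}{-12 - 17} = -28 + 4 \left(- \frac{20}{-29}\right) = -28 + 4 \left(\left(-20\right) \left(- \frac{1}{29}\right)\right) = -28 + 4 \cdot \frac{20}{29} = -28 + \frac{80}{29} = - \frac{732}{29} \approx -25.241$)
$\left(D + l{\left(- \frac{1}{4} \right)}\right) G{\left(S \right)} = \frac{- \frac{732}{29} + \left(- \frac{1}{4}\right)^{2}}{-7 + 6} = \frac{- \frac{732}{29} + \left(\left(-1\right) \frac{1}{4}\right)^{2}}{-1} = \left(- \frac{732}{29} + \left(- \frac{1}{4}\right)^{2}\right) \left(-1\right) = \left(- \frac{732}{29} + \frac{1}{16}\right) \left(-1\right) = \left(- \frac{11683}{464}\right) \left(-1\right) = \frac{11683}{464}$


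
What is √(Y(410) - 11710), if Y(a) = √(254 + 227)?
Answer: √(-11710 + √481) ≈ 108.11*I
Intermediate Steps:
Y(a) = √481
√(Y(410) - 11710) = √(√481 - 11710) = √(-11710 + √481)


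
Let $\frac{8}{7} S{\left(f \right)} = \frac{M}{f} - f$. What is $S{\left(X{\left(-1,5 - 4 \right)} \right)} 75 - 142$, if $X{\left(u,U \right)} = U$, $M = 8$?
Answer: $\frac{2539}{8} \approx 317.38$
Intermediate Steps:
$S{\left(f \right)} = \frac{7}{f} - \frac{7 f}{8}$ ($S{\left(f \right)} = \frac{7 \left(\frac{8}{f} - f\right)}{8} = \frac{7 \left(- f + \frac{8}{f}\right)}{8} = \frac{7}{f} - \frac{7 f}{8}$)
$S{\left(X{\left(-1,5 - 4 \right)} \right)} 75 - 142 = \left(\frac{7}{5 - 4} - \frac{7 \left(5 - 4\right)}{8}\right) 75 - 142 = \left(\frac{7}{1} - \frac{7}{8}\right) 75 - 142 = \left(7 \cdot 1 - \frac{7}{8}\right) 75 - 142 = \left(7 - \frac{7}{8}\right) 75 - 142 = \frac{49}{8} \cdot 75 - 142 = \frac{3675}{8} - 142 = \frac{2539}{8}$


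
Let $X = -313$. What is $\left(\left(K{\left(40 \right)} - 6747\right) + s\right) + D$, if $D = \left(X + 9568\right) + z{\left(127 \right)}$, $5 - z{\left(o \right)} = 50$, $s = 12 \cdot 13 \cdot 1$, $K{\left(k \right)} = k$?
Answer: $2659$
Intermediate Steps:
$s = 156$ ($s = 156 \cdot 1 = 156$)
$z{\left(o \right)} = -45$ ($z{\left(o \right)} = 5 - 50 = -45$)
$D = 9210$ ($D = \left(-313 + 9568\right) - 45 = 9255 - 45 = 9210$)
$\left(\left(K{\left(40 \right)} - 6747\right) + s\right) + D = \left(\left(40 - 6747\right) + 156\right) + 9210 = \left(-6707 + 156\right) + 9210 = -6551 + 9210 = 2659$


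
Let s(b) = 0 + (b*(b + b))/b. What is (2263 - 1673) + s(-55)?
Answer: 480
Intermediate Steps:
s(b) = 2*b (s(b) = 0 + (b*(2*b))/b = 0 + (2*b**2)/b = 0 + 2*b = 2*b)
(2263 - 1673) + s(-55) = (2263 - 1673) + 2*(-55) = 590 - 110 = 480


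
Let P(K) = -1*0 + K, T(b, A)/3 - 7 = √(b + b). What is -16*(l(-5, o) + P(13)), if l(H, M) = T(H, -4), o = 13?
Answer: -544 - 48*I*√10 ≈ -544.0 - 151.79*I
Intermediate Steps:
T(b, A) = 21 + 3*√2*√b (T(b, A) = 21 + 3*√(b + b) = 21 + 3*√(2*b) = 21 + 3*(√2*√b) = 21 + 3*√2*√b)
l(H, M) = 21 + 3*√2*√H
P(K) = K (P(K) = 0 + K = K)
-16*(l(-5, o) + P(13)) = -16*((21 + 3*√2*√(-5)) + 13) = -16*((21 + 3*√2*(I*√5)) + 13) = -16*((21 + 3*I*√10) + 13) = -16*(34 + 3*I*√10) = -544 - 48*I*√10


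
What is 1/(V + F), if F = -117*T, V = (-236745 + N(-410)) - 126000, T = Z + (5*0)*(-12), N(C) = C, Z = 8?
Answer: -1/364091 ≈ -2.7466e-6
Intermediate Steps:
T = 8 (T = 8 + (5*0)*(-12) = 8 + 0*(-12) = 8 + 0 = 8)
V = -363155 (V = (-236745 - 410) - 126000 = -237155 - 126000 = -363155)
F = -936 (F = -117*8 = -936)
1/(V + F) = 1/(-363155 - 936) = 1/(-364091) = -1/364091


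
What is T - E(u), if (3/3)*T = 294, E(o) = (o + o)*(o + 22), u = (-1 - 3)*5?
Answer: 374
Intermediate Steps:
u = -20 (u = -4*5 = -20)
E(o) = 2*o*(22 + o) (E(o) = (2*o)*(22 + o) = 2*o*(22 + o))
T = 294
T - E(u) = 294 - 2*(-20)*(22 - 20) = 294 - 2*(-20)*2 = 294 - 1*(-80) = 294 + 80 = 374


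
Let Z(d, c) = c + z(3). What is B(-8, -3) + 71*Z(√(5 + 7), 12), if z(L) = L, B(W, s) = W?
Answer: 1057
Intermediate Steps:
Z(d, c) = 3 + c (Z(d, c) = c + 3 = 3 + c)
B(-8, -3) + 71*Z(√(5 + 7), 12) = -8 + 71*(3 + 12) = -8 + 71*15 = -8 + 1065 = 1057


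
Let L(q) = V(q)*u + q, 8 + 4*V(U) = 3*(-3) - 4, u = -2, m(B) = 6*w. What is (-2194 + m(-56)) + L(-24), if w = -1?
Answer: -4427/2 ≈ -2213.5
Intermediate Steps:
m(B) = -6 (m(B) = 6*(-1) = -6)
V(U) = -21/4 (V(U) = -2 + (3*(-3) - 4)/4 = -2 + (-9 - 4)/4 = -2 + (¼)*(-13) = -2 - 13/4 = -21/4)
L(q) = 21/2 + q (L(q) = -21/4*(-2) + q = 21/2 + q)
(-2194 + m(-56)) + L(-24) = (-2194 - 6) + (21/2 - 24) = -2200 - 27/2 = -4427/2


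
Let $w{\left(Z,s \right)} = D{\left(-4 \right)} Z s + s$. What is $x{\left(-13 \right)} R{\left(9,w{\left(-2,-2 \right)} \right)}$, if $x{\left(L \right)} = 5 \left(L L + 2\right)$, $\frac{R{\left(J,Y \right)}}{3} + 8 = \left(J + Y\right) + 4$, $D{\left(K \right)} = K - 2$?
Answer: $-53865$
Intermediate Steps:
$D{\left(K \right)} = -2 + K$
$w{\left(Z,s \right)} = s - 6 Z s$ ($w{\left(Z,s \right)} = \left(-2 - 4\right) Z s + s = - 6 Z s + s = s - 6 Z s$)
$R{\left(J,Y \right)} = -12 + 3 J + 3 Y$ ($R{\left(J,Y \right)} = -24 + 3 \left(\left(J + Y\right) + 4\right) = -24 + 3 \left(4 + J + Y\right) = -24 + \left(12 + 3 J + 3 Y\right) = -12 + 3 J + 3 Y$)
$x{\left(L \right)} = 10 + 5 L^{2}$ ($x{\left(L \right)} = 5 \left(L^{2} + 2\right) = 5 \left(2 + L^{2}\right) = 10 + 5 L^{2}$)
$x{\left(-13 \right)} R{\left(9,w{\left(-2,-2 \right)} \right)} = \left(10 + 5 \left(-13\right)^{2}\right) \left(-12 + 3 \cdot 9 + 3 \left(- 2 \left(1 - -12\right)\right)\right) = \left(10 + 5 \cdot 169\right) \left(-12 + 27 + 3 \left(- 2 \left(1 + 12\right)\right)\right) = \left(10 + 845\right) \left(-12 + 27 + 3 \left(\left(-2\right) 13\right)\right) = 855 \left(-12 + 27 + 3 \left(-26\right)\right) = 855 \left(-12 + 27 - 78\right) = 855 \left(-63\right) = -53865$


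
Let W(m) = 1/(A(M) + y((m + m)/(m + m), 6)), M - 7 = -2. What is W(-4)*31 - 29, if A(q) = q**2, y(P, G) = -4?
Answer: -578/21 ≈ -27.524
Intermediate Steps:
M = 5 (M = 7 - 2 = 5)
W(m) = 1/21 (W(m) = 1/(5**2 - 4) = 1/(25 - 4) = 1/21)
W(-4)*31 - 29 = (1/21)*31 - 29 = 31/21 - 29 = -578/21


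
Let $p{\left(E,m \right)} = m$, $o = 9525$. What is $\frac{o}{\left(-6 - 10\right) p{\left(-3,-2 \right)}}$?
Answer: $\frac{9525}{32} \approx 297.66$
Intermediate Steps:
$\frac{o}{\left(-6 - 10\right) p{\left(-3,-2 \right)}} = \frac{9525}{\left(-6 - 10\right) \left(-2\right)} = \frac{9525}{\left(-16\right) \left(-2\right)} = \frac{9525}{32}$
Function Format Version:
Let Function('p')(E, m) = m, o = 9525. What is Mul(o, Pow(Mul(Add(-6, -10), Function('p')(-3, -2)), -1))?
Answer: Rational(9525, 32) ≈ 297.66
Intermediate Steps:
Mul(o, Pow(Mul(Add(-6, -10), Function('p')(-3, -2)), -1)) = Mul(9525, Pow(Mul(Add(-6, -10), -2), -1)) = Mul(9525, Pow(Mul(-16, -2), -1)) = Mul(9525, Pow(32, -1)) = Mul(9525, Rational(1, 32)) = Rational(9525, 32)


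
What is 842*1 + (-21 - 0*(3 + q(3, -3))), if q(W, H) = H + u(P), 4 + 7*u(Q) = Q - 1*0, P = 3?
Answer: 821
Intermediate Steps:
u(Q) = -4/7 + Q/7 (u(Q) = -4/7 + (Q - 1*0)/7 = -4/7 + (Q + 0)/7 = -4/7 + Q/7)
q(W, H) = -⅐ + H (q(W, H) = H + (-4/7 + (⅐)*3) = H + (-4/7 + 3/7) = H - ⅐ = -⅐ + H)
842*1 + (-21 - 0*(3 + q(3, -3))) = 842*1 + (-21 - 0*(3 + (-⅐ - 3))) = 842 + (-21 - 0*(3 - 22/7)) = 842 + (-21 - 0*(-1)/7) = 842 + (-21 - 28*0) = 842 + (-21 + 0) = 842 - 21 = 821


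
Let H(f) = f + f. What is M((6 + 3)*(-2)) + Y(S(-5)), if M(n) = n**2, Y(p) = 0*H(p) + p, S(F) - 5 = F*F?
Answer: 354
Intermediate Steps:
H(f) = 2*f
S(F) = 5 + F**2 (S(F) = 5 + F*F = 5 + F**2)
Y(p) = p (Y(p) = 0*(2*p) + p = 0 + p = p)
M((6 + 3)*(-2)) + Y(S(-5)) = ((6 + 3)*(-2))**2 + (5 + (-5)**2) = (9*(-2))**2 + (5 + 25) = (-18)**2 + 30 = 324 + 30 = 354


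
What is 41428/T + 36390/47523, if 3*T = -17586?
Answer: -292577444/46429971 ≈ -6.3015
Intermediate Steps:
T = -5862 (T = (⅓)*(-17586) = -5862)
41428/T + 36390/47523 = 41428/(-5862) + 36390/47523 = 41428*(-1/5862) + 36390*(1/47523) = -20714/2931 + 12130/15841 = -292577444/46429971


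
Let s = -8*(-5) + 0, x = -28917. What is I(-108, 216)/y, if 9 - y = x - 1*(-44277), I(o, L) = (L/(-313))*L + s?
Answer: 2008/282639 ≈ 0.0071045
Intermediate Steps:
s = 40 (s = 40 + 0 = 40)
I(o, L) = 40 - L²/313 (I(o, L) = (L/(-313))*L + 40 = (L*(-1/313))*L + 40 = (-L/313)*L + 40 = -L²/313 + 40 = 40 - L²/313)
y = -15351 (y = 9 - (-28917 - 1*(-44277)) = 9 - (-28917 + 44277) = 9 - 1*15360 = 9 - 15360 = -15351)
I(-108, 216)/y = (40 - 1/313*216²)/(-15351) = (40 - 1/313*46656)*(-1/15351) = (40 - 46656/313)*(-1/15351) = -34136/313*(-1/15351) = 2008/282639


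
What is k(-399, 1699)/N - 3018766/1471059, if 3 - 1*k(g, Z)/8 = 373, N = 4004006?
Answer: -6045755755618/2945064531177 ≈ -2.0528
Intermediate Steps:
k(g, Z) = -2960 (k(g, Z) = 24 - 8*373 = 24 - 2984 = -2960)
k(-399, 1699)/N - 3018766/1471059 = -2960/4004006 - 3018766/1471059 = -2960*1/4004006 - 3018766*1/1471059 = -1480/2002003 - 3018766/1471059 = -6045755755618/2945064531177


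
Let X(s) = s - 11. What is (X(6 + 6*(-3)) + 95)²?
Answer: 5184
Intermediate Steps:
X(s) = -11 + s
(X(6 + 6*(-3)) + 95)² = ((-11 + (6 + 6*(-3))) + 95)² = ((-11 + (6 - 18)) + 95)² = ((-11 - 12) + 95)² = (-23 + 95)² = 72² = 5184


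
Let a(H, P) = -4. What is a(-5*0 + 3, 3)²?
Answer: 16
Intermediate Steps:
a(-5*0 + 3, 3)² = (-4)² = 16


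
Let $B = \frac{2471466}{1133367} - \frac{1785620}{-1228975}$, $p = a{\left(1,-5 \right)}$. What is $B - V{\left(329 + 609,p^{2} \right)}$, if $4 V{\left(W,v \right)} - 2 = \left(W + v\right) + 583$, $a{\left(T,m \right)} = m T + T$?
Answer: $- \frac{141559822736141}{371434589020} \approx -381.12$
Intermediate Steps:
$a{\left(T,m \right)} = T + T m$ ($a{\left(T,m \right)} = T m + T = T + T m$)
$p = -4$ ($p = 1 \left(1 - 5\right) = 1 \left(-4\right) = -4$)
$B = \frac{337408847326}{92858647255}$ ($B = 2471466 \cdot \frac{1}{1133367} - - \frac{357124}{245795} = \frac{823822}{377789} + \frac{357124}{245795} = \frac{337408847326}{92858647255} \approx 3.6336$)
$V{\left(W,v \right)} = \frac{585}{4} + \frac{W}{4} + \frac{v}{4}$ ($V{\left(W,v \right)} = \frac{1}{2} + \frac{\left(W + v\right) + 583}{4} = \frac{1}{2} + \frac{583 + W + v}{4} = \frac{1}{2} + \left(\frac{583}{4} + \frac{W}{4} + \frac{v}{4}\right) = \frac{585}{4} + \frac{W}{4} + \frac{v}{4}$)
$B - V{\left(329 + 609,p^{2} \right)} = \frac{337408847326}{92858647255} - \left(\frac{585}{4} + \frac{329 + 609}{4} + \frac{\left(-4\right)^{2}}{4}\right) = \frac{337408847326}{92858647255} - \left(\frac{585}{4} + \frac{1}{4} \cdot 938 + \frac{1}{4} \cdot 16\right) = \frac{337408847326}{92858647255} - \left(\frac{585}{4} + \frac{469}{2} + 4\right) = \frac{337408847326}{92858647255} - \frac{1539}{4} = - \frac{141559822736141}{371434589020}$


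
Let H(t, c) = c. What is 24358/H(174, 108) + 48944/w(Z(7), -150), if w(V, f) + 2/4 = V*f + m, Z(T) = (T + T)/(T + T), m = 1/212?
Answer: -19082213/191430 ≈ -99.682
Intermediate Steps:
m = 1/212 ≈ 0.0047170
Z(T) = 1 (Z(T) = (2*T)/((2*T)) = (2*T)*(1/(2*T)) = 1)
w(V, f) = -105/212 + V*f (w(V, f) = -1/2 + (V*f + 1/212) = -1/2 + (1/212 + V*f) = -105/212 + V*f)
24358/H(174, 108) + 48944/w(Z(7), -150) = 24358/108 + 48944/(-105/212 + 1*(-150)) = 24358*(1/108) + 48944/(-105/212 - 150) = 12179/54 + 48944/(-31905/212) = 12179/54 + 48944*(-212/31905) = 12179/54 - 10376128/31905 = -19082213/191430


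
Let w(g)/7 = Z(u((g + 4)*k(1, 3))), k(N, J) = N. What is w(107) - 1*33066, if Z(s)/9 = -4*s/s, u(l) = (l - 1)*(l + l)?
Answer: -33318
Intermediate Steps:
u(l) = 2*l*(-1 + l) (u(l) = (-1 + l)*(2*l) = 2*l*(-1 + l))
Z(s) = -36 (Z(s) = 9*(-4*s/s) = 9*(-4*1) = 9*(-4) = -36)
w(g) = -252 (w(g) = 7*(-36) = -252)
w(107) - 1*33066 = -252 - 1*33066 = -252 - 33066 = -33318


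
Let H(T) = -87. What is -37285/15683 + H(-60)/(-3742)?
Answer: -138156049/58685786 ≈ -2.3542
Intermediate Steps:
-37285/15683 + H(-60)/(-3742) = -37285/15683 - 87/(-3742) = -37285*1/15683 - 87*(-1/3742) = -37285/15683 + 87/3742 = -138156049/58685786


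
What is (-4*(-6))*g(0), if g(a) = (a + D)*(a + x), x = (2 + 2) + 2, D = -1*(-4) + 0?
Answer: 576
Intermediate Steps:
D = 4 (D = 4 + 0 = 4)
x = 6 (x = 4 + 2 = 6)
g(a) = (4 + a)*(6 + a) (g(a) = (a + 4)*(a + 6) = (4 + a)*(6 + a))
(-4*(-6))*g(0) = (-4*(-6))*(24 + 0**2 + 10*0) = 24*(24 + 0 + 0) = 24*24 = 576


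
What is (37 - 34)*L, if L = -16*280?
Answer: -13440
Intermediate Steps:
L = -4480
(37 - 34)*L = (37 - 34)*(-4480) = 3*(-4480) = -13440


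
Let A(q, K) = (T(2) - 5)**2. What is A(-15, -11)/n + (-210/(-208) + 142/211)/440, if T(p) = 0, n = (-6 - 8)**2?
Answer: 62155227/473112640 ≈ 0.13138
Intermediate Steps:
n = 196 (n = (-14)**2 = 196)
A(q, K) = 25 (A(q, K) = (0 - 5)**2 = (-5)**2 = 25)
A(-15, -11)/n + (-210/(-208) + 142/211)/440 = 25/196 + (-210/(-208) + 142/211)/440 = 25*(1/196) + (-210*(-1/208) + 142*(1/211))*(1/440) = 25/196 + (105/104 + 142/211)*(1/440) = 25/196 + (36923/21944)*(1/440) = 25/196 + 36923/9655360 = 62155227/473112640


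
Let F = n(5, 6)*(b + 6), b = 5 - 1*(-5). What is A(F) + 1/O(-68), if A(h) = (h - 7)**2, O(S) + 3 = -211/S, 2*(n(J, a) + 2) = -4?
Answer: 35355/7 ≈ 5050.7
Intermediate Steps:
n(J, a) = -4 (n(J, a) = -2 + (1/2)*(-4) = -2 - 2 = -4)
O(S) = -3 - 211/S
b = 10 (b = 5 + 5 = 10)
F = -64 (F = -4*(10 + 6) = -4*16 = -64)
A(h) = (-7 + h)**2
A(F) + 1/O(-68) = (-7 - 64)**2 + 1/(-3 - 211/(-68)) = (-71)**2 + 1/(-3 - 211*(-1/68)) = 5041 + 1/(-3 + 211/68) = 5041 + 1/(7/68) = 5041 + 68/7 = 35355/7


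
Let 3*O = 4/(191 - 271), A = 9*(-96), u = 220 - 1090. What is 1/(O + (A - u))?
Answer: 60/359 ≈ 0.16713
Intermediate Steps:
u = -870
A = -864
O = -1/60 (O = (4/(191 - 271))/3 = (4/(-80))/3 = (4*(-1/80))/3 = (⅓)*(-1/20) = -1/60 ≈ -0.016667)
1/(O + (A - u)) = 1/(-1/60 + (-864 - 1*(-870))) = 1/(-1/60 + (-864 + 870)) = 1/(-1/60 + 6) = 1/(359/60) = 60/359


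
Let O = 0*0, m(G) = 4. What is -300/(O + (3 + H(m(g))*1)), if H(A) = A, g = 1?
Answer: -300/7 ≈ -42.857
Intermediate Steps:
O = 0
-300/(O + (3 + H(m(g))*1)) = -300/(0 + (3 + 4*1)) = -300/(0 + (3 + 4)) = -300/(0 + 7) = -300/7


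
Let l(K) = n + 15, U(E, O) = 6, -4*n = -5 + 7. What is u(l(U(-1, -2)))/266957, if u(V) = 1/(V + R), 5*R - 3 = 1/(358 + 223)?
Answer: 5810/23420938481 ≈ 2.4807e-7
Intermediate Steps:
n = -1/2 (n = -(-5 + 7)/4 = -1/4*2 = -1/2 ≈ -0.50000)
R = 1744/2905 (R = 3/5 + 1/(5*(358 + 223)) = 3/5 + (1/5)/581 = 3/5 + (1/5)*(1/581) = 3/5 + 1/2905 = 1744/2905 ≈ 0.60034)
l(K) = 29/2 (l(K) = -1/2 + 15 = 29/2)
u(V) = 1/(1744/2905 + V) (u(V) = 1/(V + 1744/2905) = 1/(1744/2905 + V))
u(l(U(-1, -2)))/266957 = (2905/(1744 + 2905*(29/2)))/266957 = (2905/(1744 + 84245/2))*(1/266957) = (2905/(87733/2))*(1/266957) = (2905*(2/87733))*(1/266957) = (5810/87733)*(1/266957) = 5810/23420938481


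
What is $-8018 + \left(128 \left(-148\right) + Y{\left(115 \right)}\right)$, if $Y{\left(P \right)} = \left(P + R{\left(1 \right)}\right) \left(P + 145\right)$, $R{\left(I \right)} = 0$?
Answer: $2938$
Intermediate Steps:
$Y{\left(P \right)} = P \left(145 + P\right)$ ($Y{\left(P \right)} = \left(P + 0\right) \left(P + 145\right) = P \left(145 + P\right)$)
$-8018 + \left(128 \left(-148\right) + Y{\left(115 \right)}\right) = -8018 + \left(128 \left(-148\right) + 115 \left(145 + 115\right)\right) = -8018 + \left(-18944 + 115 \cdot 260\right) = -8018 + \left(-18944 + 29900\right) = -8018 + 10956 = 2938$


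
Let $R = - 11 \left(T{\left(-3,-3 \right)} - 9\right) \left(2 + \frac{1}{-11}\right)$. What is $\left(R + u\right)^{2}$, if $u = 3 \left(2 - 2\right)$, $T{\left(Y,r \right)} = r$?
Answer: $63504$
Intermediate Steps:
$u = 0$ ($u = 3 \cdot 0 = 0$)
$R = 252$ ($R = - 11 \left(-3 - 9\right) \left(2 + \frac{1}{-11}\right) = - 11 \left(- 12 \left(2 - \frac{1}{11}\right)\right) = - 11 \left(\left(-12\right) \frac{21}{11}\right) = \left(-11\right) \left(- \frac{252}{11}\right) = 252$)
$\left(R + u\right)^{2} = \left(252 + 0\right)^{2} = 252^{2} = 63504$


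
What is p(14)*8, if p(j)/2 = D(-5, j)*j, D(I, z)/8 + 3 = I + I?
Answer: -23296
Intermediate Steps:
D(I, z) = -24 + 16*I (D(I, z) = -24 + 8*(I + I) = -24 + 8*(2*I) = -24 + 16*I)
p(j) = -208*j (p(j) = 2*((-24 + 16*(-5))*j) = 2*((-24 - 80)*j) = 2*(-104*j) = -208*j)
p(14)*8 = -208*14*8 = -2912*8 = -23296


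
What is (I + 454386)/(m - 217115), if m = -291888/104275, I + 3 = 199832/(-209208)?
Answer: -1239052364650850/592057555073463 ≈ -2.0928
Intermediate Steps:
I = -103432/26151 (I = -3 + 199832/(-209208) = -3 + 199832*(-1/209208) = -3 - 24979/26151 = -103432/26151 ≈ -3.9552)
m = -291888/104275 (m = -291888*1/104275 = -291888/104275 ≈ -2.7992)
(I + 454386)/(m - 217115) = (-103432/26151 + 454386)/(-291888/104275 - 217115) = 11882544854/(26151*(-22639958513/104275)) = (11882544854/26151)*(-104275/22639958513) = -1239052364650850/592057555073463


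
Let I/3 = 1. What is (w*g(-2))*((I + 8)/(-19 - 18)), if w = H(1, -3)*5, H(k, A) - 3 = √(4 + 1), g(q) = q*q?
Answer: -660/37 - 220*√5/37 ≈ -31.133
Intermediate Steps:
g(q) = q²
H(k, A) = 3 + √5 (H(k, A) = 3 + √(4 + 1) = 3 + √5)
I = 3 (I = 3*1 = 3)
w = 15 + 5*√5 (w = (3 + √5)*5 = 15 + 5*√5 ≈ 26.180)
(w*g(-2))*((I + 8)/(-19 - 18)) = ((15 + 5*√5)*(-2)²)*((3 + 8)/(-19 - 18)) = ((15 + 5*√5)*4)*(11/(-37)) = (60 + 20*√5)*(11*(-1/37)) = (60 + 20*√5)*(-11/37) = -660/37 - 220*√5/37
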